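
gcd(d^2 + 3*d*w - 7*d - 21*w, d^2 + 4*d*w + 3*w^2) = d + 3*w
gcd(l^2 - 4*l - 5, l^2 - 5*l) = l - 5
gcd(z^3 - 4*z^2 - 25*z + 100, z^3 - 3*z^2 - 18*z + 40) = z - 5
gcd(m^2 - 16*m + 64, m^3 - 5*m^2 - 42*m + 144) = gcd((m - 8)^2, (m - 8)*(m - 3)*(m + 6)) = m - 8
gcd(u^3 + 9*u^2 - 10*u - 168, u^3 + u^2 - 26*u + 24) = u^2 + 2*u - 24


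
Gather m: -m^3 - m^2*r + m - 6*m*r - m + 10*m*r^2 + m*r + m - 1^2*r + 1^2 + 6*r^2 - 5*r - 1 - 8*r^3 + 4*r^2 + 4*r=-m^3 - m^2*r + m*(10*r^2 - 5*r + 1) - 8*r^3 + 10*r^2 - 2*r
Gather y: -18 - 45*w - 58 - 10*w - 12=-55*w - 88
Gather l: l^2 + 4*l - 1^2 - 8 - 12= l^2 + 4*l - 21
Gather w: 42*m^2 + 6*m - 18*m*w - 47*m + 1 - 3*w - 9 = 42*m^2 - 41*m + w*(-18*m - 3) - 8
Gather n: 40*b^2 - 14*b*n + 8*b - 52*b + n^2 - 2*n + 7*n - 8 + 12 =40*b^2 - 44*b + n^2 + n*(5 - 14*b) + 4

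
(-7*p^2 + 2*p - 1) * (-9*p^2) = 63*p^4 - 18*p^3 + 9*p^2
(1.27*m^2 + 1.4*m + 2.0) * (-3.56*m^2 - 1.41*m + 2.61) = -4.5212*m^4 - 6.7747*m^3 - 5.7793*m^2 + 0.834*m + 5.22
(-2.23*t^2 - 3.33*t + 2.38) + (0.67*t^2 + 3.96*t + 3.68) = -1.56*t^2 + 0.63*t + 6.06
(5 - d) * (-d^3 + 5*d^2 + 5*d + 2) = d^4 - 10*d^3 + 20*d^2 + 23*d + 10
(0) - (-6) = 6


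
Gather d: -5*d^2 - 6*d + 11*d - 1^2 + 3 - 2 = -5*d^2 + 5*d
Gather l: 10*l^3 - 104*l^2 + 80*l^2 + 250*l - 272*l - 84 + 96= 10*l^3 - 24*l^2 - 22*l + 12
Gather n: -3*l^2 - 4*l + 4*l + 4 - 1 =3 - 3*l^2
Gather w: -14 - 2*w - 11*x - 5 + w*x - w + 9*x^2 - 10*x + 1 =w*(x - 3) + 9*x^2 - 21*x - 18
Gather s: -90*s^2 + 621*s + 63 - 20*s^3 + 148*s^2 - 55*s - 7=-20*s^3 + 58*s^2 + 566*s + 56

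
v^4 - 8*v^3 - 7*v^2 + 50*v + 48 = (v - 8)*(v - 3)*(v + 1)*(v + 2)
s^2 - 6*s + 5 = (s - 5)*(s - 1)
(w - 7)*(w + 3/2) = w^2 - 11*w/2 - 21/2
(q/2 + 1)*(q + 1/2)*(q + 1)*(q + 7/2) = q^4/2 + 7*q^3/2 + 63*q^2/8 + 53*q/8 + 7/4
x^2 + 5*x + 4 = (x + 1)*(x + 4)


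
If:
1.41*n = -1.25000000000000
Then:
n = -0.89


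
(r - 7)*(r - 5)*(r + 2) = r^3 - 10*r^2 + 11*r + 70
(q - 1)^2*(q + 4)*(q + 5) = q^4 + 7*q^3 + 3*q^2 - 31*q + 20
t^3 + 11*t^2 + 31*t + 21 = (t + 1)*(t + 3)*(t + 7)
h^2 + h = h*(h + 1)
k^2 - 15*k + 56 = (k - 8)*(k - 7)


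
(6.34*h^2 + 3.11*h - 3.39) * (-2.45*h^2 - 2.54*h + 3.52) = -15.533*h^4 - 23.7231*h^3 + 22.7229*h^2 + 19.5578*h - 11.9328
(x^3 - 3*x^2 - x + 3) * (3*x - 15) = 3*x^4 - 24*x^3 + 42*x^2 + 24*x - 45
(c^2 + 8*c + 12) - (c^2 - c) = 9*c + 12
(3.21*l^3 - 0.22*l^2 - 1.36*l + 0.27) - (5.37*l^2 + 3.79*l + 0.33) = 3.21*l^3 - 5.59*l^2 - 5.15*l - 0.06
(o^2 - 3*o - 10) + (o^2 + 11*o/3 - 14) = 2*o^2 + 2*o/3 - 24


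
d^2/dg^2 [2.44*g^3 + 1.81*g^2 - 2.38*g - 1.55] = 14.64*g + 3.62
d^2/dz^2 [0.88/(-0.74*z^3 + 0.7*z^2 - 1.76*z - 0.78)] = ((3.9072*z - 1.232)*(0.74*z^3 - 0.7*z^2 + 1.76*z + 0.78) - 0.88*(2.22*z^2 - 1.4*z + 1.76)*(4.44*z^2 - 2.8*z + 3.52))/(0.74*z^3 - 0.7*z^2 + 1.76*z + 0.78)^3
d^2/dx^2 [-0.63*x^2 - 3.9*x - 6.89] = -1.26000000000000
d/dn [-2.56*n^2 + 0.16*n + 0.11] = 0.16 - 5.12*n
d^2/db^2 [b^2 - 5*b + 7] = 2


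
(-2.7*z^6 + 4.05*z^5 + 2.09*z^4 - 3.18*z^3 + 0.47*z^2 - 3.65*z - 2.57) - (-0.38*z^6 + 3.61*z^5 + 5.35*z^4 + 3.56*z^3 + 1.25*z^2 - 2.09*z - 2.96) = -2.32*z^6 + 0.44*z^5 - 3.26*z^4 - 6.74*z^3 - 0.78*z^2 - 1.56*z + 0.39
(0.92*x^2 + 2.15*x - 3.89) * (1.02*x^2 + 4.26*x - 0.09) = 0.9384*x^4 + 6.1122*x^3 + 5.1084*x^2 - 16.7649*x + 0.3501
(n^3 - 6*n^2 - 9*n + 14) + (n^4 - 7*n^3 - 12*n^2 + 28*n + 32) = n^4 - 6*n^3 - 18*n^2 + 19*n + 46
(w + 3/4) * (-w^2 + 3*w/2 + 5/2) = -w^3 + 3*w^2/4 + 29*w/8 + 15/8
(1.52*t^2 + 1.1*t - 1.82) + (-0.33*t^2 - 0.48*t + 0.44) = 1.19*t^2 + 0.62*t - 1.38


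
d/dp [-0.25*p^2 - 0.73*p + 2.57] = -0.5*p - 0.73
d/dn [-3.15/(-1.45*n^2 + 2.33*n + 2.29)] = (7.3395 - 9.135*n)/(-1.45*n^2 + 2.33*n + 2.29)^2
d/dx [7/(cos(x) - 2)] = 7*sin(x)/(cos(x) - 2)^2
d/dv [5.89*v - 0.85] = 5.89000000000000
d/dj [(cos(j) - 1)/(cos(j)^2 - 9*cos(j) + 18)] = (cos(j)^2 - 2*cos(j) - 9)*sin(j)/(cos(j)^2 - 9*cos(j) + 18)^2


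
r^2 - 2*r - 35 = (r - 7)*(r + 5)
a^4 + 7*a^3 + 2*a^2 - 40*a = a*(a - 2)*(a + 4)*(a + 5)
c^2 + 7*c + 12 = (c + 3)*(c + 4)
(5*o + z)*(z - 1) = 5*o*z - 5*o + z^2 - z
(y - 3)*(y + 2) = y^2 - y - 6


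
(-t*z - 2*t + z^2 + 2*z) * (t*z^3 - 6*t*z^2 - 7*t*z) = -t^2*z^4 + 4*t^2*z^3 + 19*t^2*z^2 + 14*t^2*z + t*z^5 - 4*t*z^4 - 19*t*z^3 - 14*t*z^2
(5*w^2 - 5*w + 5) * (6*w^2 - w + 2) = 30*w^4 - 35*w^3 + 45*w^2 - 15*w + 10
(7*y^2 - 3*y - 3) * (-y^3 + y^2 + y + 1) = -7*y^5 + 10*y^4 + 7*y^3 + y^2 - 6*y - 3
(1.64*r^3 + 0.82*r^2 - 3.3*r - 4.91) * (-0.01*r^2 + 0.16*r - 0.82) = -0.0164*r^5 + 0.2542*r^4 - 1.1806*r^3 - 1.1513*r^2 + 1.9204*r + 4.0262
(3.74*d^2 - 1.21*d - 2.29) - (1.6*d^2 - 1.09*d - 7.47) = 2.14*d^2 - 0.12*d + 5.18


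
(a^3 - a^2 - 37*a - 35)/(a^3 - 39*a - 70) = (a + 1)/(a + 2)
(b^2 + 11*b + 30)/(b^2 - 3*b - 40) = (b + 6)/(b - 8)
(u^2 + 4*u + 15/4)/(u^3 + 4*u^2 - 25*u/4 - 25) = (2*u + 3)/(2*u^2 + 3*u - 20)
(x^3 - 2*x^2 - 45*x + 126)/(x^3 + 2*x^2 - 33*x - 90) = (x^2 + 4*x - 21)/(x^2 + 8*x + 15)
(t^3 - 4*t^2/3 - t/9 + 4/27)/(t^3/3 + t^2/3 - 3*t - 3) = (3*t^3 - 4*t^2 - t/3 + 4/9)/(t^3 + t^2 - 9*t - 9)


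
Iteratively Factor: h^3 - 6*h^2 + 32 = (h - 4)*(h^2 - 2*h - 8) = (h - 4)*(h + 2)*(h - 4)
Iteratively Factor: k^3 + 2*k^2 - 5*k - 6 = (k - 2)*(k^2 + 4*k + 3) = (k - 2)*(k + 3)*(k + 1)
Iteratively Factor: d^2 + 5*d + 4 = (d + 1)*(d + 4)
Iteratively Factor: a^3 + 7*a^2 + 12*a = (a + 4)*(a^2 + 3*a) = (a + 3)*(a + 4)*(a)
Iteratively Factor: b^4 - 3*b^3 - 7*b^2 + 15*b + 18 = (b - 3)*(b^3 - 7*b - 6) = (b - 3)^2*(b^2 + 3*b + 2) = (b - 3)^2*(b + 1)*(b + 2)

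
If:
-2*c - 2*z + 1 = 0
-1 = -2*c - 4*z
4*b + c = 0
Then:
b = -1/8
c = 1/2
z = 0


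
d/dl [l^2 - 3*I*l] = 2*l - 3*I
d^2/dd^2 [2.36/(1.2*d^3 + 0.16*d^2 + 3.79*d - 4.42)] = (-(16.992*d + 0.7552)*(1.2*d^3 + 0.16*d^2 + 3.79*d - 4.42) + 2.36*(3.6*d^2 + 0.32*d + 3.79)*(7.2*d^2 + 0.64*d + 7.58))/(1.2*d^3 + 0.16*d^2 + 3.79*d - 4.42)^3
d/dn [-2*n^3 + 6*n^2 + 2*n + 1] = -6*n^2 + 12*n + 2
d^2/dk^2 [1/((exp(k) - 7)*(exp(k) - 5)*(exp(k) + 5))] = (9*exp(5*k) - 77*exp(4*k) + 146*exp(3*k) - 1050*exp(2*k) + 5525*exp(k) + 4375)*exp(k)/(exp(9*k) - 21*exp(8*k) + 72*exp(7*k) + 1232*exp(6*k) - 9150*exp(5*k) - 13650*exp(4*k) + 260000*exp(3*k) - 315000*exp(2*k) - 2296875*exp(k) + 5359375)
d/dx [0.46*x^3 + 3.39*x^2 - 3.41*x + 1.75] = 1.38*x^2 + 6.78*x - 3.41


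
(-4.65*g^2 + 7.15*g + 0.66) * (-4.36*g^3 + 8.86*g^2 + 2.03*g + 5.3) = 20.274*g^5 - 72.373*g^4 + 51.0319*g^3 - 4.2829*g^2 + 39.2348*g + 3.498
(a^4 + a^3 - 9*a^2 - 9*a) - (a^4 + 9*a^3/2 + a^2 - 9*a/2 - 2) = -7*a^3/2 - 10*a^2 - 9*a/2 + 2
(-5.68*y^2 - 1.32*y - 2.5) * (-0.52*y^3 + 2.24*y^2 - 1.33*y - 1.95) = 2.9536*y^5 - 12.0368*y^4 + 5.8976*y^3 + 7.2316*y^2 + 5.899*y + 4.875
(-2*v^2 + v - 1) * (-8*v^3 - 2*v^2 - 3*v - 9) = 16*v^5 - 4*v^4 + 12*v^3 + 17*v^2 - 6*v + 9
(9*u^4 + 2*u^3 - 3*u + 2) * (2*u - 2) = 18*u^5 - 14*u^4 - 4*u^3 - 6*u^2 + 10*u - 4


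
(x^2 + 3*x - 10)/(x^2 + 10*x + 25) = (x - 2)/(x + 5)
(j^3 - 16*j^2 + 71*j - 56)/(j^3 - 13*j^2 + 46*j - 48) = (j^2 - 8*j + 7)/(j^2 - 5*j + 6)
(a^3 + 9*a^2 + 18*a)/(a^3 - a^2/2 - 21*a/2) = 2*(a + 6)/(2*a - 7)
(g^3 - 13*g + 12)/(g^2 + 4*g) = g - 4 + 3/g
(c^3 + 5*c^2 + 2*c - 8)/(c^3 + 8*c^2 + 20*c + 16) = (c - 1)/(c + 2)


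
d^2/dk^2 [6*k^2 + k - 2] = 12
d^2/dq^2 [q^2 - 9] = 2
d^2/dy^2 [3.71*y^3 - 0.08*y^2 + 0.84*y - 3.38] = 22.26*y - 0.16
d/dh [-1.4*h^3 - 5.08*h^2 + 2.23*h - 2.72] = -4.2*h^2 - 10.16*h + 2.23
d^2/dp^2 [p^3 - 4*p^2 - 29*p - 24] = 6*p - 8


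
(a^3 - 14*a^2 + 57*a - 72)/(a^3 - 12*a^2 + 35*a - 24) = (a - 3)/(a - 1)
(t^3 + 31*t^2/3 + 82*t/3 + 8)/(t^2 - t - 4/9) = 3*(t^2 + 10*t + 24)/(3*t - 4)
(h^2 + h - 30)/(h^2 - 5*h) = (h + 6)/h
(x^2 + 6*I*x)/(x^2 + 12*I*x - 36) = x/(x + 6*I)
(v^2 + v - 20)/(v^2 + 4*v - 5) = (v - 4)/(v - 1)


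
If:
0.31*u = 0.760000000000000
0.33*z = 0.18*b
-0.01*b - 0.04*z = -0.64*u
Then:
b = 49.31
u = 2.45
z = 26.90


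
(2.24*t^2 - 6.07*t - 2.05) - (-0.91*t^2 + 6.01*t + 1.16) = 3.15*t^2 - 12.08*t - 3.21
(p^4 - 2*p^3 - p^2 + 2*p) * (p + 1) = p^5 - p^4 - 3*p^3 + p^2 + 2*p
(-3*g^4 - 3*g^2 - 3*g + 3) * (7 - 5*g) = 15*g^5 - 21*g^4 + 15*g^3 - 6*g^2 - 36*g + 21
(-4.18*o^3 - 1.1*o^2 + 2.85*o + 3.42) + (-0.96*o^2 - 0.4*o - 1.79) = -4.18*o^3 - 2.06*o^2 + 2.45*o + 1.63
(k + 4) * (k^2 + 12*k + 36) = k^3 + 16*k^2 + 84*k + 144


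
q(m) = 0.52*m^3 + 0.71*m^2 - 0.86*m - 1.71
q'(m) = 1.56*m^2 + 1.42*m - 0.86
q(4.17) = 44.76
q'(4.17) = 32.19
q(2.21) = 5.47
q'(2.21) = 9.90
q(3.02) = 16.49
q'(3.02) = 17.66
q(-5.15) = -49.48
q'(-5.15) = 33.20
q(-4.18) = -23.69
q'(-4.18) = 20.46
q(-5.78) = -73.43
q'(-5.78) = 43.05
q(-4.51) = -31.09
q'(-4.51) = 24.47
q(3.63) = 29.40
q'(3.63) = 24.85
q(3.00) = 16.14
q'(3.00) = 17.44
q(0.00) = -1.71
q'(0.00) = -0.86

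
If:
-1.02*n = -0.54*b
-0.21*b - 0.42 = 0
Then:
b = -2.00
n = -1.06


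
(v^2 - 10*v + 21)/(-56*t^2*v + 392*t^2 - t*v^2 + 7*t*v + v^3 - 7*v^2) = (3 - v)/(56*t^2 + t*v - v^2)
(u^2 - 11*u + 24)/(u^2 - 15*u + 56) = (u - 3)/(u - 7)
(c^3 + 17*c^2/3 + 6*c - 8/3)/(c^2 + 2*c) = c + 11/3 - 4/(3*c)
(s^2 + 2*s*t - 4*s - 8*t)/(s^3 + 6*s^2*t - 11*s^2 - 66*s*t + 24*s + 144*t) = (s^2 + 2*s*t - 4*s - 8*t)/(s^3 + 6*s^2*t - 11*s^2 - 66*s*t + 24*s + 144*t)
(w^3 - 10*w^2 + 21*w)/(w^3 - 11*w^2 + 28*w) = (w - 3)/(w - 4)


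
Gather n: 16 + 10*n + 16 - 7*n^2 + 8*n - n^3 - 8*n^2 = -n^3 - 15*n^2 + 18*n + 32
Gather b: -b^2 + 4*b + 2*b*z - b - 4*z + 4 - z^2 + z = -b^2 + b*(2*z + 3) - z^2 - 3*z + 4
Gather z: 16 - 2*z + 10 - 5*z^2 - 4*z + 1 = -5*z^2 - 6*z + 27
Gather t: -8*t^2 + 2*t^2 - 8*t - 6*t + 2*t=-6*t^2 - 12*t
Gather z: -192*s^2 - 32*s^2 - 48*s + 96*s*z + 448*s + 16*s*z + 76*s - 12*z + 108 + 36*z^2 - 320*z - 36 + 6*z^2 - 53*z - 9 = -224*s^2 + 476*s + 42*z^2 + z*(112*s - 385) + 63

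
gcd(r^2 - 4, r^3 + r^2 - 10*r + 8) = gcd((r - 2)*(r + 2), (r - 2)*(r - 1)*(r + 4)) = r - 2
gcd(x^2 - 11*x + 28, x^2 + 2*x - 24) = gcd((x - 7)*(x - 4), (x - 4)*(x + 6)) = x - 4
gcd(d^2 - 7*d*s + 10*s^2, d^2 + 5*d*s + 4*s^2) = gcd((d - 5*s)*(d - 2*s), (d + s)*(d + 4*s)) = 1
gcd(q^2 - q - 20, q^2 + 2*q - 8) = q + 4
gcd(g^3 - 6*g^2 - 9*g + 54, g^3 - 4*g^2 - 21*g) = g + 3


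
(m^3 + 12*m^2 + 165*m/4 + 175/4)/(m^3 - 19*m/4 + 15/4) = (2*m^2 + 19*m + 35)/(2*m^2 - 5*m + 3)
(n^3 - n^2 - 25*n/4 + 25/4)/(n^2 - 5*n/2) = n + 3/2 - 5/(2*n)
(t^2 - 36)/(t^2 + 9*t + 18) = (t - 6)/(t + 3)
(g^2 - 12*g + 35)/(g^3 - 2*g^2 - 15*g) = (g - 7)/(g*(g + 3))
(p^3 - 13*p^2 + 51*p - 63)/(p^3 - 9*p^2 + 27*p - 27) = (p - 7)/(p - 3)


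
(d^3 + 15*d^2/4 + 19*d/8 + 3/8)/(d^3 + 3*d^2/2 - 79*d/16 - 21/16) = 2*(2*d + 1)/(4*d - 7)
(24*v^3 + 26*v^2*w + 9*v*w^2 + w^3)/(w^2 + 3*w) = (24*v^3 + 26*v^2*w + 9*v*w^2 + w^3)/(w*(w + 3))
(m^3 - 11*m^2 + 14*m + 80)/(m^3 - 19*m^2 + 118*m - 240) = (m + 2)/(m - 6)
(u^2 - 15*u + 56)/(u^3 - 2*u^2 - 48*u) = (u - 7)/(u*(u + 6))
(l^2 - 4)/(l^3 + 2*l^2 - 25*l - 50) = (l - 2)/(l^2 - 25)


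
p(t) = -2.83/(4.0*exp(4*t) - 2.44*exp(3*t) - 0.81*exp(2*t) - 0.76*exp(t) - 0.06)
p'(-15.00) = 0.00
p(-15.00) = 47.17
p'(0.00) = 3638.57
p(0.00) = 40.43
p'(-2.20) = -12.84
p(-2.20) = 18.04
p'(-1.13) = -7.50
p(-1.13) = 6.60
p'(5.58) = 0.00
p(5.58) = -0.00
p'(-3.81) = -8.39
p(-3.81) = 36.63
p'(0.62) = 0.50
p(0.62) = -0.10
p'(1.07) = 0.06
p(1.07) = -0.01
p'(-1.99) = -12.33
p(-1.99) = 15.39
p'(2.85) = 0.00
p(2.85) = -0.00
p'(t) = -2.83*(-16.0*exp(4*t) + 7.32*exp(3*t) + 1.62*exp(2*t) + 0.76*exp(t))/(4.0*exp(4*t) - 2.44*exp(3*t) - 0.81*exp(2*t) - 0.76*exp(t) - 0.06)^2 = (45.28*exp(3*t) - 20.7156*exp(2*t) - 4.5846*exp(t) - 2.1508)*exp(t)/(-4.0*exp(4*t) + 2.44*exp(3*t) + 0.81*exp(2*t) + 0.76*exp(t) + 0.06)^2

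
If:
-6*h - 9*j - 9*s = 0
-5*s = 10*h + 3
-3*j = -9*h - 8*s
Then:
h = -3/5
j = -1/5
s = 3/5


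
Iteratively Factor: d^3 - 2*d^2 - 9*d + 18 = (d - 2)*(d^2 - 9) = (d - 3)*(d - 2)*(d + 3)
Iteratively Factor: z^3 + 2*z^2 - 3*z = (z)*(z^2 + 2*z - 3) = z*(z + 3)*(z - 1)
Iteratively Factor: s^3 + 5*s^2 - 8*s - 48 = (s - 3)*(s^2 + 8*s + 16) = (s - 3)*(s + 4)*(s + 4)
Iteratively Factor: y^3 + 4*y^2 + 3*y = (y + 3)*(y^2 + y) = (y + 1)*(y + 3)*(y)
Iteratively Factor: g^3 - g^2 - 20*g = (g)*(g^2 - g - 20) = g*(g + 4)*(g - 5)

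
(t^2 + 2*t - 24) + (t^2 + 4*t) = 2*t^2 + 6*t - 24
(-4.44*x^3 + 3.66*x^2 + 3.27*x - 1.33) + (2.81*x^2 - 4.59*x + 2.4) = -4.44*x^3 + 6.47*x^2 - 1.32*x + 1.07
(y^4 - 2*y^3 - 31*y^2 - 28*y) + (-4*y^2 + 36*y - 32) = y^4 - 2*y^3 - 35*y^2 + 8*y - 32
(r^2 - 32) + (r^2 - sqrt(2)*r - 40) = 2*r^2 - sqrt(2)*r - 72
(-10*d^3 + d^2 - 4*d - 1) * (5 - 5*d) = 50*d^4 - 55*d^3 + 25*d^2 - 15*d - 5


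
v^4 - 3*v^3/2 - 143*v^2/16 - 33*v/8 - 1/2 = (v - 4)*(v + 1/4)^2*(v + 2)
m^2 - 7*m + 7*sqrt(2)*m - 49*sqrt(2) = (m - 7)*(m + 7*sqrt(2))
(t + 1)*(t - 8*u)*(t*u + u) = t^3*u - 8*t^2*u^2 + 2*t^2*u - 16*t*u^2 + t*u - 8*u^2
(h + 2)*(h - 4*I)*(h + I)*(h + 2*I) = h^4 + 2*h^3 - I*h^3 + 10*h^2 - 2*I*h^2 + 20*h + 8*I*h + 16*I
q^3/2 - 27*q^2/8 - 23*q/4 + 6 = (q/2 + 1)*(q - 8)*(q - 3/4)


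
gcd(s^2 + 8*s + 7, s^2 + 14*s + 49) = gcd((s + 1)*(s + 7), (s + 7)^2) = s + 7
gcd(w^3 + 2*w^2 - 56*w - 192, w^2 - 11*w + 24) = w - 8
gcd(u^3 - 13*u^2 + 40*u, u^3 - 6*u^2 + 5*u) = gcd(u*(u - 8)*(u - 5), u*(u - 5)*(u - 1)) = u^2 - 5*u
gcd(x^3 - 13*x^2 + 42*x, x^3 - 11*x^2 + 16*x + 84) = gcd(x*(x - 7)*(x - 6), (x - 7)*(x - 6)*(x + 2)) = x^2 - 13*x + 42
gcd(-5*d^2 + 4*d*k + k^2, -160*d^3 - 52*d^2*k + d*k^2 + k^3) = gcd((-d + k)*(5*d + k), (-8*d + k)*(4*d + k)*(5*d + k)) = 5*d + k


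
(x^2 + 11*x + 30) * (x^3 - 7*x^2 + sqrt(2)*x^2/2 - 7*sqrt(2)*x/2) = x^5 + sqrt(2)*x^4/2 + 4*x^4 - 47*x^3 + 2*sqrt(2)*x^3 - 210*x^2 - 47*sqrt(2)*x^2/2 - 105*sqrt(2)*x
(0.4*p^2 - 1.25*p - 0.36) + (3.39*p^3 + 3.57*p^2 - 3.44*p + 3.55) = 3.39*p^3 + 3.97*p^2 - 4.69*p + 3.19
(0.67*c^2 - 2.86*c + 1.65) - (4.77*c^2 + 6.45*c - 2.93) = -4.1*c^2 - 9.31*c + 4.58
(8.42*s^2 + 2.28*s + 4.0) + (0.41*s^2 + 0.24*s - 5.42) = 8.83*s^2 + 2.52*s - 1.42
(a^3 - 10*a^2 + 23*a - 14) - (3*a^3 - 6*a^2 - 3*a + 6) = -2*a^3 - 4*a^2 + 26*a - 20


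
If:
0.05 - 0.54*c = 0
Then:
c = 0.09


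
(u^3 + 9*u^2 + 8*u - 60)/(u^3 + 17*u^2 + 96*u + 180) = (u - 2)/(u + 6)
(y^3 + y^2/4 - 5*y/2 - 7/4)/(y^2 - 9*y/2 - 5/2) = (-4*y^3 - y^2 + 10*y + 7)/(2*(-2*y^2 + 9*y + 5))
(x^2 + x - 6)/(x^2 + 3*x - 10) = (x + 3)/(x + 5)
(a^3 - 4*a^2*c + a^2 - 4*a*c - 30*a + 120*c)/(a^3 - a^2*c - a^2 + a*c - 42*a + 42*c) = (a^2 - 4*a*c - 5*a + 20*c)/(a^2 - a*c - 7*a + 7*c)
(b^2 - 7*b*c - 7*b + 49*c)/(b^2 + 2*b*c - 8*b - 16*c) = (b^2 - 7*b*c - 7*b + 49*c)/(b^2 + 2*b*c - 8*b - 16*c)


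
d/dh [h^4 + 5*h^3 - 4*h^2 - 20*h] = 4*h^3 + 15*h^2 - 8*h - 20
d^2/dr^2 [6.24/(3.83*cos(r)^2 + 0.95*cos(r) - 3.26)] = (-366.135744*(1 - cos(r)^2)^2 - 68.11272*cos(r)^3 - 500.34504*cos(r)^2 + 116.90016*cos(r) + 533.221728)/(3.83*cos(r)^2 + 0.95*cos(r) - 3.26)^3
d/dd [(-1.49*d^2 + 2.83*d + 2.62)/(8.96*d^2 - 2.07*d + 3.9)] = (-22.2725*d^2 - 58.5724*d + 16.4604)/(80.2816*d^4 - 37.0944*d^3 + 74.1729*d^2 - 16.146*d + 15.21)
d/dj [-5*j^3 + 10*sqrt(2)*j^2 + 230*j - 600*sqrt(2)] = -15*j^2 + 20*sqrt(2)*j + 230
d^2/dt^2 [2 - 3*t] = 0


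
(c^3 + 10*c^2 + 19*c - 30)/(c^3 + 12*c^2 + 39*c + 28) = (c^3 + 10*c^2 + 19*c - 30)/(c^3 + 12*c^2 + 39*c + 28)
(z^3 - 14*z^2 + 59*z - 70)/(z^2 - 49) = (z^2 - 7*z + 10)/(z + 7)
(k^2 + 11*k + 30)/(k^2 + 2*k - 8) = (k^2 + 11*k + 30)/(k^2 + 2*k - 8)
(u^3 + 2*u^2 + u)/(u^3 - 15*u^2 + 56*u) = (u^2 + 2*u + 1)/(u^2 - 15*u + 56)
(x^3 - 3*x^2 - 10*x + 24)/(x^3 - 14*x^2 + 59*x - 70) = (x^2 - x - 12)/(x^2 - 12*x + 35)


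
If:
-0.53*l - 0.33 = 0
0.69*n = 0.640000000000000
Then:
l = -0.62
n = 0.93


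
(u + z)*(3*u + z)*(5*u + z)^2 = 75*u^4 + 130*u^3*z + 68*u^2*z^2 + 14*u*z^3 + z^4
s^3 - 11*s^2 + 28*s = s*(s - 7)*(s - 4)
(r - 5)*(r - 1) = r^2 - 6*r + 5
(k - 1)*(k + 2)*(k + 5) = k^3 + 6*k^2 + 3*k - 10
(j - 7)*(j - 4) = j^2 - 11*j + 28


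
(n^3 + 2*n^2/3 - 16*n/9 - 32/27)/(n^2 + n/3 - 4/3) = (9*n^2 - 6*n - 8)/(9*(n - 1))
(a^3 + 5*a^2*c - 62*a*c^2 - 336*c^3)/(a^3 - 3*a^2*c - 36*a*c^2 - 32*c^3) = (a^2 + 13*a*c + 42*c^2)/(a^2 + 5*a*c + 4*c^2)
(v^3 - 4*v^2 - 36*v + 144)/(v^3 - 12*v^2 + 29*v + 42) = (v^2 + 2*v - 24)/(v^2 - 6*v - 7)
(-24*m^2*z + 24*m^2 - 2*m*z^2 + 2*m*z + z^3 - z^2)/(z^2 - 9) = (-24*m^2*z + 24*m^2 - 2*m*z^2 + 2*m*z + z^3 - z^2)/(z^2 - 9)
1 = 1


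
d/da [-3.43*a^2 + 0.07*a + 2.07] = 0.07 - 6.86*a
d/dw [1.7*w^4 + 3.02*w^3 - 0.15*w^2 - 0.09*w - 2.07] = 6.8*w^3 + 9.06*w^2 - 0.3*w - 0.09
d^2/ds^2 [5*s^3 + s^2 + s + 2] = 30*s + 2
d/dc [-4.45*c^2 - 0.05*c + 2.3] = -8.9*c - 0.05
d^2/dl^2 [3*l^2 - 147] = 6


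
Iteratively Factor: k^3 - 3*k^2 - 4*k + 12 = (k - 2)*(k^2 - k - 6) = (k - 3)*(k - 2)*(k + 2)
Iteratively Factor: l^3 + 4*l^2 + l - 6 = (l + 2)*(l^2 + 2*l - 3) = (l - 1)*(l + 2)*(l + 3)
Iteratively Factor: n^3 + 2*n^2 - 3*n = (n - 1)*(n^2 + 3*n) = n*(n - 1)*(n + 3)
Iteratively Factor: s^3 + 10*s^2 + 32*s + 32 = (s + 4)*(s^2 + 6*s + 8) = (s + 2)*(s + 4)*(s + 4)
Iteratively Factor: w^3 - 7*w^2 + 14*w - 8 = (w - 1)*(w^2 - 6*w + 8) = (w - 4)*(w - 1)*(w - 2)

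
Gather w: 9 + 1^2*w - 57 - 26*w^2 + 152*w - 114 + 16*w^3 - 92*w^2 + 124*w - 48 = 16*w^3 - 118*w^2 + 277*w - 210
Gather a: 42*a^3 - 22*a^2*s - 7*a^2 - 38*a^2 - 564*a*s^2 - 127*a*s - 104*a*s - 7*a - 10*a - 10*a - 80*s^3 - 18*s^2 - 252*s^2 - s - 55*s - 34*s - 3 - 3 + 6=42*a^3 + a^2*(-22*s - 45) + a*(-564*s^2 - 231*s - 27) - 80*s^3 - 270*s^2 - 90*s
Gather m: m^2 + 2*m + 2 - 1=m^2 + 2*m + 1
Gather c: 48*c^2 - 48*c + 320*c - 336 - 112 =48*c^2 + 272*c - 448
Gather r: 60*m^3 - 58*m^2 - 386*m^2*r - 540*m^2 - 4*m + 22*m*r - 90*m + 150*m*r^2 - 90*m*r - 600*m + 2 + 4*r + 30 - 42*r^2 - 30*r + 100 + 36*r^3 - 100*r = 60*m^3 - 598*m^2 - 694*m + 36*r^3 + r^2*(150*m - 42) + r*(-386*m^2 - 68*m - 126) + 132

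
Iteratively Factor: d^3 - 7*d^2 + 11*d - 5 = (d - 5)*(d^2 - 2*d + 1) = (d - 5)*(d - 1)*(d - 1)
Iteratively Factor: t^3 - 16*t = (t + 4)*(t^2 - 4*t) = t*(t + 4)*(t - 4)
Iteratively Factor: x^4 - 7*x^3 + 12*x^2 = (x)*(x^3 - 7*x^2 + 12*x) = x*(x - 3)*(x^2 - 4*x) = x^2*(x - 3)*(x - 4)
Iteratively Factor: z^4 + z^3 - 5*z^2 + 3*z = (z - 1)*(z^3 + 2*z^2 - 3*z) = (z - 1)^2*(z^2 + 3*z) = z*(z - 1)^2*(z + 3)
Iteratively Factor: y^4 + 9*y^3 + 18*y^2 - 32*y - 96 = (y + 4)*(y^3 + 5*y^2 - 2*y - 24) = (y + 3)*(y + 4)*(y^2 + 2*y - 8) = (y + 3)*(y + 4)^2*(y - 2)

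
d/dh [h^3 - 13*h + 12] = 3*h^2 - 13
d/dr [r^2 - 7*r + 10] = 2*r - 7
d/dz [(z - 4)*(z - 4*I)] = 2*z - 4 - 4*I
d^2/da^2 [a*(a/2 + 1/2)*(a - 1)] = 3*a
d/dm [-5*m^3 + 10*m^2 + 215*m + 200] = -15*m^2 + 20*m + 215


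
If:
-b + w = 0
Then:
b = w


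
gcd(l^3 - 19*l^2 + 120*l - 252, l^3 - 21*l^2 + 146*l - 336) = l^2 - 13*l + 42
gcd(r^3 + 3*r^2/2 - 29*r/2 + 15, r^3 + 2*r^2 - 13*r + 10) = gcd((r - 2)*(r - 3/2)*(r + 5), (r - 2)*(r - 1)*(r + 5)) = r^2 + 3*r - 10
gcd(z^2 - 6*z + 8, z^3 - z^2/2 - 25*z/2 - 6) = z - 4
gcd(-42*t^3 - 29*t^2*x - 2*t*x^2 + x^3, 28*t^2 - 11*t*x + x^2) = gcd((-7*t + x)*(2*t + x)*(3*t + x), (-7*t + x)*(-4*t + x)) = -7*t + x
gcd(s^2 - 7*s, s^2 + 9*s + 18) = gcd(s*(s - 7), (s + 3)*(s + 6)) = 1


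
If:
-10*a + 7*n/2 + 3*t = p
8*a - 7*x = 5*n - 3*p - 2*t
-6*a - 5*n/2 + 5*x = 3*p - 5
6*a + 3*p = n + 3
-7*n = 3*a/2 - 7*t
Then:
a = 12124/15031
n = 16902/15031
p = -3583/15031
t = 19500/15031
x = 5819/15031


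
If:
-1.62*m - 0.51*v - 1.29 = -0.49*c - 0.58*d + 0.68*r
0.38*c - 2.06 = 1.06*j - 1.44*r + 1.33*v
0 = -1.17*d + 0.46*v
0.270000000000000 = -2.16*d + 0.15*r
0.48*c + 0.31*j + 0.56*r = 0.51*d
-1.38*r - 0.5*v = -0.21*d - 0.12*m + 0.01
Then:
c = 0.65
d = -0.12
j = -1.27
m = -0.56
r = 0.04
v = -0.31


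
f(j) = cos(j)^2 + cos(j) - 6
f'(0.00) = 0.00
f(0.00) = -4.00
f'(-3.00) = -0.14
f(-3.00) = -6.01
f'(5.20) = 1.71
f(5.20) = -5.31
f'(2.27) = 0.22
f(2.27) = -6.23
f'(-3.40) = 0.24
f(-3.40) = -6.03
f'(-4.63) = -0.83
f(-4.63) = -6.08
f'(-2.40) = -0.32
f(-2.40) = -6.19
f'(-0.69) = 1.62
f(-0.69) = -4.63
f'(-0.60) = 1.50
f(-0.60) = -4.49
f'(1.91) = -0.32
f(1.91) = -6.22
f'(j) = -2*sin(j)*cos(j) - sin(j)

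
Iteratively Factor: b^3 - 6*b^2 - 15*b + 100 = (b - 5)*(b^2 - b - 20) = (b - 5)^2*(b + 4)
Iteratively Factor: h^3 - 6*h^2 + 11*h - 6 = (h - 1)*(h^2 - 5*h + 6) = (h - 2)*(h - 1)*(h - 3)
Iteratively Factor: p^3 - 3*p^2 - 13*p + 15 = (p - 5)*(p^2 + 2*p - 3) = (p - 5)*(p - 1)*(p + 3)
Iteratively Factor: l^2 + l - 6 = (l + 3)*(l - 2)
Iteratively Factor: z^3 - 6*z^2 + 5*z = (z - 5)*(z^2 - z) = z*(z - 5)*(z - 1)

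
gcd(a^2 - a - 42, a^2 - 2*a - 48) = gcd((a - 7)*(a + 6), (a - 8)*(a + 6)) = a + 6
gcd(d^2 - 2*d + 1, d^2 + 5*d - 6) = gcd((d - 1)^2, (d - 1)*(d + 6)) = d - 1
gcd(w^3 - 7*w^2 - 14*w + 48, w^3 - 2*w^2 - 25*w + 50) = w - 2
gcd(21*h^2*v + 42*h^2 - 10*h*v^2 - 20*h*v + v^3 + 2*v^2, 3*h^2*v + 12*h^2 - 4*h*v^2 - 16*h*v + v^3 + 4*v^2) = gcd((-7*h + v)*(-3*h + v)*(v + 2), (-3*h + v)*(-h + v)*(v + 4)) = -3*h + v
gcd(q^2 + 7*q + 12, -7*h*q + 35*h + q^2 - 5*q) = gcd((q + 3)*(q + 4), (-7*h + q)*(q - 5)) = 1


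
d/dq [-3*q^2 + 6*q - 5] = 6 - 6*q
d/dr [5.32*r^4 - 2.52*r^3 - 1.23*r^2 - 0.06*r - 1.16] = 21.28*r^3 - 7.56*r^2 - 2.46*r - 0.06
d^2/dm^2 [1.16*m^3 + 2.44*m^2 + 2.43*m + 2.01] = 6.96*m + 4.88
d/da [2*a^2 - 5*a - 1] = 4*a - 5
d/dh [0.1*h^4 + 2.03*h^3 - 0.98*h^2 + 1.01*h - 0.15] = 0.4*h^3 + 6.09*h^2 - 1.96*h + 1.01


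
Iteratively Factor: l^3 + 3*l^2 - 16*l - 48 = (l + 3)*(l^2 - 16) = (l - 4)*(l + 3)*(l + 4)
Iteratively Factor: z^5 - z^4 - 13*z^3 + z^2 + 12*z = (z + 1)*(z^4 - 2*z^3 - 11*z^2 + 12*z) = z*(z + 1)*(z^3 - 2*z^2 - 11*z + 12) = z*(z + 1)*(z + 3)*(z^2 - 5*z + 4) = z*(z - 4)*(z + 1)*(z + 3)*(z - 1)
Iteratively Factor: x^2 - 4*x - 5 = (x - 5)*(x + 1)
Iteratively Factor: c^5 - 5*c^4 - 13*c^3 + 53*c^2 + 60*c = (c - 4)*(c^4 - c^3 - 17*c^2 - 15*c) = (c - 5)*(c - 4)*(c^3 + 4*c^2 + 3*c) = (c - 5)*(c - 4)*(c + 3)*(c^2 + c) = c*(c - 5)*(c - 4)*(c + 3)*(c + 1)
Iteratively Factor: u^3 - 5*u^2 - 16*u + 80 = (u - 5)*(u^2 - 16) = (u - 5)*(u - 4)*(u + 4)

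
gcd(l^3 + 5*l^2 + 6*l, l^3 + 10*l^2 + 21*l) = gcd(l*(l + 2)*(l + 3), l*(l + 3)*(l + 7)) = l^2 + 3*l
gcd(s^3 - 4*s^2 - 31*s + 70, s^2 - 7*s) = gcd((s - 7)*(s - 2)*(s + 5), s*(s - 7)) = s - 7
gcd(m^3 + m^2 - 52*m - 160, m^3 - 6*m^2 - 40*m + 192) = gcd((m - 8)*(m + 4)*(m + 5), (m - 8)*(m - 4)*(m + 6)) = m - 8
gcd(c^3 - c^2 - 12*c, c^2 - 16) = c - 4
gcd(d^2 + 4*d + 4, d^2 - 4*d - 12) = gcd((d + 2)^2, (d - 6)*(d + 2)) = d + 2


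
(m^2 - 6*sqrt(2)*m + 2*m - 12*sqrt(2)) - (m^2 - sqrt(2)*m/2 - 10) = -11*sqrt(2)*m/2 + 2*m - 12*sqrt(2) + 10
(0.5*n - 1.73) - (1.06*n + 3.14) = -0.56*n - 4.87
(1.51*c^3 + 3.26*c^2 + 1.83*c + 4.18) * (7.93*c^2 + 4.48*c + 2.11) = 11.9743*c^5 + 32.6166*c^4 + 32.3028*c^3 + 48.2244*c^2 + 22.5877*c + 8.8198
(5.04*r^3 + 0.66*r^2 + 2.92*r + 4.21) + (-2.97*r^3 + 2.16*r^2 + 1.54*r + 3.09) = 2.07*r^3 + 2.82*r^2 + 4.46*r + 7.3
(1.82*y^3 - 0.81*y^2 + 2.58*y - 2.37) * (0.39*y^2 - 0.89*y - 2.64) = 0.7098*y^5 - 1.9357*y^4 - 3.0777*y^3 - 1.0821*y^2 - 4.7019*y + 6.2568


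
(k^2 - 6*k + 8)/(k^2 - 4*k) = (k - 2)/k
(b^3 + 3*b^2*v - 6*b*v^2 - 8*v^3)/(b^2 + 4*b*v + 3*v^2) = (b^2 + 2*b*v - 8*v^2)/(b + 3*v)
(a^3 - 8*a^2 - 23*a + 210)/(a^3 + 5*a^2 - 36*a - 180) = (a - 7)/(a + 6)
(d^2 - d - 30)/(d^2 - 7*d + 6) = (d + 5)/(d - 1)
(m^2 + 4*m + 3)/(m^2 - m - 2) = (m + 3)/(m - 2)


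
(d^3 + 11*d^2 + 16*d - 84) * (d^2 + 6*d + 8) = d^5 + 17*d^4 + 90*d^3 + 100*d^2 - 376*d - 672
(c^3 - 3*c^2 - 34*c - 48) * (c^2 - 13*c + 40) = c^5 - 16*c^4 + 45*c^3 + 274*c^2 - 736*c - 1920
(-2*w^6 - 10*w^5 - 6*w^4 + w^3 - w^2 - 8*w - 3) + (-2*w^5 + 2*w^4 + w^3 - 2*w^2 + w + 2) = -2*w^6 - 12*w^5 - 4*w^4 + 2*w^3 - 3*w^2 - 7*w - 1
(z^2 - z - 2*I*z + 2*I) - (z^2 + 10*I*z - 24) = -z - 12*I*z + 24 + 2*I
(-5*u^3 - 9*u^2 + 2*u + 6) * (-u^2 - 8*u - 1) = 5*u^5 + 49*u^4 + 75*u^3 - 13*u^2 - 50*u - 6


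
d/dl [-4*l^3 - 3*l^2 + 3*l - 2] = -12*l^2 - 6*l + 3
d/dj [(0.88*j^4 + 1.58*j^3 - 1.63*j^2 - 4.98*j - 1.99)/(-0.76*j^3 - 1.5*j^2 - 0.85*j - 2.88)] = (-0.6688*j^6 - 2.64*j^5 - 5.8528*j^4 - 20.3932*j^3 - 24.2729*j^2 + 3.4188*j + 12.6509)/(0.5776*j^6 + 2.28*j^5 + 3.542*j^4 + 6.9276*j^3 + 9.3625*j^2 + 4.896*j + 8.2944)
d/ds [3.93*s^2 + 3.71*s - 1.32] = 7.86*s + 3.71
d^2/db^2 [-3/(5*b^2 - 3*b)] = 6*(5*b*(5*b - 3) - (10*b - 3)^2)/(b^3*(5*b - 3)^3)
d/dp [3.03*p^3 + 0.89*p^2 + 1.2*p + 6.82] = 9.09*p^2 + 1.78*p + 1.2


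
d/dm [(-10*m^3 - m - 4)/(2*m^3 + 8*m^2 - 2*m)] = (-20*m^4 + 11*m^3 + 8*m^2 + 16*m - 2)/(m^2*(m^4 + 8*m^3 + 14*m^2 - 8*m + 1))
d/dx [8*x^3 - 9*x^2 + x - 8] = 24*x^2 - 18*x + 1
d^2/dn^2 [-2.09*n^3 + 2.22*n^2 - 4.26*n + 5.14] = 4.44 - 12.54*n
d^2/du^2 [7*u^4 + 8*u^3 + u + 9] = 12*u*(7*u + 4)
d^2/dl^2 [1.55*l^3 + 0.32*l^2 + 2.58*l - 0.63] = 9.3*l + 0.64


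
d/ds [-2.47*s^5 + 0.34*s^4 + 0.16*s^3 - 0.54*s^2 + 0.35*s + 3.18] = -12.35*s^4 + 1.36*s^3 + 0.48*s^2 - 1.08*s + 0.35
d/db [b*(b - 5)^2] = (b - 5)*(3*b - 5)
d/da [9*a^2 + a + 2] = 18*a + 1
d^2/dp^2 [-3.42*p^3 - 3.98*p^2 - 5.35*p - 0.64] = -20.52*p - 7.96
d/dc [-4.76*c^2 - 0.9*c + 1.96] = -9.52*c - 0.9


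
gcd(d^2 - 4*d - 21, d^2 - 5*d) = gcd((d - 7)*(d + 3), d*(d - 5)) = 1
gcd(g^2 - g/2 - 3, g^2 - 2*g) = g - 2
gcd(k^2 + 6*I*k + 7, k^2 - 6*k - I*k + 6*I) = k - I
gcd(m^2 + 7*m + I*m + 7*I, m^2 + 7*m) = m + 7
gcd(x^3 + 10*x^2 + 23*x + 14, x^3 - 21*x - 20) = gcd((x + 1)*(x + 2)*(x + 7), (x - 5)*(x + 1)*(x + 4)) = x + 1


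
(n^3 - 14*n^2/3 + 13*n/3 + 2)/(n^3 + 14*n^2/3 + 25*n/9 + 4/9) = 3*(n^2 - 5*n + 6)/(3*n^2 + 13*n + 4)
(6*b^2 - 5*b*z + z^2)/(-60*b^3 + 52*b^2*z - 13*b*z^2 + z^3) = (-3*b + z)/(30*b^2 - 11*b*z + z^2)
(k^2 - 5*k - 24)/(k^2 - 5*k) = (k^2 - 5*k - 24)/(k*(k - 5))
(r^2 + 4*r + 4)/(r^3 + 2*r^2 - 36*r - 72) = (r + 2)/(r^2 - 36)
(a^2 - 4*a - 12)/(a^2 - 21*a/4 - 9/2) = 4*(a + 2)/(4*a + 3)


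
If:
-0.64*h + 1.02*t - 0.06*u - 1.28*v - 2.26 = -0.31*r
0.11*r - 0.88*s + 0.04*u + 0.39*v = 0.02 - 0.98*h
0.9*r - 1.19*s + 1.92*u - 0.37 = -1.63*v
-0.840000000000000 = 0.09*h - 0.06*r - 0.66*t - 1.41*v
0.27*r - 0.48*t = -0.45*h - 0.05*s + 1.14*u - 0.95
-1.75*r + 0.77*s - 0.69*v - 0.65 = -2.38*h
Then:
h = 0.58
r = 0.82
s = 0.61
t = 1.96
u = 0.46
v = -0.32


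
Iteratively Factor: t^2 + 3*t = (t + 3)*(t)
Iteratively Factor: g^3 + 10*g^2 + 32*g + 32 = (g + 2)*(g^2 + 8*g + 16) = (g + 2)*(g + 4)*(g + 4)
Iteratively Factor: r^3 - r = (r - 1)*(r^2 + r) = (r - 1)*(r + 1)*(r)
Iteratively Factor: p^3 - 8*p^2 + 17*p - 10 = (p - 5)*(p^2 - 3*p + 2) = (p - 5)*(p - 1)*(p - 2)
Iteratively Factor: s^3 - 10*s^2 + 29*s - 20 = (s - 4)*(s^2 - 6*s + 5) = (s - 4)*(s - 1)*(s - 5)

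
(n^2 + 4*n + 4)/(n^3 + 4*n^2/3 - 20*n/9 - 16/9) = 9*(n + 2)/(9*n^2 - 6*n - 8)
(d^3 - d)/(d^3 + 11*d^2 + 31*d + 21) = d*(d - 1)/(d^2 + 10*d + 21)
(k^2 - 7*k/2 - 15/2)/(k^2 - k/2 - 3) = (k - 5)/(k - 2)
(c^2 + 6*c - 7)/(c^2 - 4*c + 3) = (c + 7)/(c - 3)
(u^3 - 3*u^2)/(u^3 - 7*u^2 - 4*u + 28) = u^2*(u - 3)/(u^3 - 7*u^2 - 4*u + 28)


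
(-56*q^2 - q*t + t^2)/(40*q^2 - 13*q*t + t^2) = (-7*q - t)/(5*q - t)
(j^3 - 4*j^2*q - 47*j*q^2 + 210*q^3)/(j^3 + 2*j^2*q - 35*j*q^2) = (j - 6*q)/j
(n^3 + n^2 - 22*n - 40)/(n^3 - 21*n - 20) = (n + 2)/(n + 1)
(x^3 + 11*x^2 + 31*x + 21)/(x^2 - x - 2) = (x^2 + 10*x + 21)/(x - 2)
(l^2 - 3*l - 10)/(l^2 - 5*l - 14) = (l - 5)/(l - 7)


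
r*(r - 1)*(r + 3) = r^3 + 2*r^2 - 3*r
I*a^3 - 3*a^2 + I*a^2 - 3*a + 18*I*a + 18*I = (a - 3*I)*(a + 6*I)*(I*a + I)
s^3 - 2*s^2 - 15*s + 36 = (s - 3)^2*(s + 4)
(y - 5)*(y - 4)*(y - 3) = y^3 - 12*y^2 + 47*y - 60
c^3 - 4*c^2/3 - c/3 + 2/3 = (c - 1)^2*(c + 2/3)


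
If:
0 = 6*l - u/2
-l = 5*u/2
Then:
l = 0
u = 0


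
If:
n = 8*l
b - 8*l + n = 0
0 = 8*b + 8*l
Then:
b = 0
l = 0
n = 0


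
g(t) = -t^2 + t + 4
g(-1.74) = -0.77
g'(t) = 1 - 2*t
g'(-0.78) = 2.56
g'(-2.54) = 6.08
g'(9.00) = -17.00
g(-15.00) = -236.00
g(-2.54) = -4.99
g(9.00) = -68.00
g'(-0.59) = 2.18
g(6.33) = -29.74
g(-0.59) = 3.06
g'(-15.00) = 31.00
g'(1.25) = -1.50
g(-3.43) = -11.19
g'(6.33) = -11.66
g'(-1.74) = 4.48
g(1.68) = 2.86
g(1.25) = 3.69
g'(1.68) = -2.36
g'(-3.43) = 7.86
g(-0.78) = 2.61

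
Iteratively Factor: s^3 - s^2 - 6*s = (s - 3)*(s^2 + 2*s) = (s - 3)*(s + 2)*(s)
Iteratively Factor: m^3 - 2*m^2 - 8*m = (m + 2)*(m^2 - 4*m) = (m - 4)*(m + 2)*(m)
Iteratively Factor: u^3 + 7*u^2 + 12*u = (u + 3)*(u^2 + 4*u) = u*(u + 3)*(u + 4)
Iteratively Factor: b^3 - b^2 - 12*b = (b + 3)*(b^2 - 4*b) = b*(b + 3)*(b - 4)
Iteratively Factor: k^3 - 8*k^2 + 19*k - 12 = (k - 4)*(k^2 - 4*k + 3) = (k - 4)*(k - 1)*(k - 3)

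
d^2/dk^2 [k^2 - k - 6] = 2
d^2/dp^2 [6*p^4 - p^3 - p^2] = 72*p^2 - 6*p - 2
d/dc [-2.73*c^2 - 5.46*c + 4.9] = -5.46*c - 5.46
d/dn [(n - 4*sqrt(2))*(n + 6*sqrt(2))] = 2*n + 2*sqrt(2)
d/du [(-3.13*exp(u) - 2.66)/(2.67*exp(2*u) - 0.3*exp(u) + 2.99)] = (8.3571*exp(2*u) + 14.2044*exp(u) - 10.1567)*exp(u)/(7.1289*exp(4*u) - 1.602*exp(3*u) + 16.0566*exp(2*u) - 1.794*exp(u) + 8.9401)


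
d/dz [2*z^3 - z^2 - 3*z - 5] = 6*z^2 - 2*z - 3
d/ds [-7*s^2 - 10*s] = -14*s - 10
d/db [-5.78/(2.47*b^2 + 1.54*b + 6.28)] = (28.5532*b + 8.9012)/(2.47*b^2 + 1.54*b + 6.28)^2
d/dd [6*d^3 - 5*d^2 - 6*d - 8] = 18*d^2 - 10*d - 6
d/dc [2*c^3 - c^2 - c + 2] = 6*c^2 - 2*c - 1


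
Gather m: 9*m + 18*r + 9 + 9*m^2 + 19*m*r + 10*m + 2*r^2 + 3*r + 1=9*m^2 + m*(19*r + 19) + 2*r^2 + 21*r + 10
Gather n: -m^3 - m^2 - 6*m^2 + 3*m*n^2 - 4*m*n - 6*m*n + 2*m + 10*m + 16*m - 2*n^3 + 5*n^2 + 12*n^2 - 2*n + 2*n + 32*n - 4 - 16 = -m^3 - 7*m^2 + 28*m - 2*n^3 + n^2*(3*m + 17) + n*(32 - 10*m) - 20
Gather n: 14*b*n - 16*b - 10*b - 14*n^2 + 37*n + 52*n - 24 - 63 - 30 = -26*b - 14*n^2 + n*(14*b + 89) - 117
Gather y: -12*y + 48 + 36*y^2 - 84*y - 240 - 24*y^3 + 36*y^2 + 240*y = -24*y^3 + 72*y^2 + 144*y - 192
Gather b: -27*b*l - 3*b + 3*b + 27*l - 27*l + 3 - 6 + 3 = -27*b*l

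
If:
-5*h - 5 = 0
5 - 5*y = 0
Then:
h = -1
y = 1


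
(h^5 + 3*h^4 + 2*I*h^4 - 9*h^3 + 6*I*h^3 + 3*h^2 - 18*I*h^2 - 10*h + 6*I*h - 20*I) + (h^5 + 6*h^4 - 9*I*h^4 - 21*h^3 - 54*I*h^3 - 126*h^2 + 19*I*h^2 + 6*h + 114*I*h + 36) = 2*h^5 + 9*h^4 - 7*I*h^4 - 30*h^3 - 48*I*h^3 - 123*h^2 + I*h^2 - 4*h + 120*I*h + 36 - 20*I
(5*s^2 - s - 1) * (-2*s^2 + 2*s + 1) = -10*s^4 + 12*s^3 + 5*s^2 - 3*s - 1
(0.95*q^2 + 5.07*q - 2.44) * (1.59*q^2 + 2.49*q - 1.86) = 1.5105*q^4 + 10.4268*q^3 + 6.9777*q^2 - 15.5058*q + 4.5384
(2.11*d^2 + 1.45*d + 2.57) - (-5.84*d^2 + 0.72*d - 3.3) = 7.95*d^2 + 0.73*d + 5.87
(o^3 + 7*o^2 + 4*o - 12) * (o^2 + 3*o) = o^5 + 10*o^4 + 25*o^3 - 36*o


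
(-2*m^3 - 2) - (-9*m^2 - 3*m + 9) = -2*m^3 + 9*m^2 + 3*m - 11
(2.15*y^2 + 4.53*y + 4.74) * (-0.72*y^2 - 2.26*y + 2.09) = -1.548*y^4 - 8.1206*y^3 - 9.1571*y^2 - 1.2447*y + 9.9066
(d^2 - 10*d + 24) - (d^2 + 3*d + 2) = 22 - 13*d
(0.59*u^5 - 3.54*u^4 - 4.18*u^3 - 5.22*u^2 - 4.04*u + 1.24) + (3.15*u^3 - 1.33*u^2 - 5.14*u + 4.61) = 0.59*u^5 - 3.54*u^4 - 1.03*u^3 - 6.55*u^2 - 9.18*u + 5.85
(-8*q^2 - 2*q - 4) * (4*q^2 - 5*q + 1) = -32*q^4 + 32*q^3 - 14*q^2 + 18*q - 4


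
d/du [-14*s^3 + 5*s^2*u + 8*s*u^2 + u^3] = 5*s^2 + 16*s*u + 3*u^2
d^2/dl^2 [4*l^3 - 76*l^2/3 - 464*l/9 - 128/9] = 24*l - 152/3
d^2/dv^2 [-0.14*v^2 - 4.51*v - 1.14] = -0.280000000000000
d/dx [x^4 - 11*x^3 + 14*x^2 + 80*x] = 4*x^3 - 33*x^2 + 28*x + 80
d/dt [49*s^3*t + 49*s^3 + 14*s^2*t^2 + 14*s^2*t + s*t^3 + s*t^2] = s*(49*s^2 + 28*s*t + 14*s + 3*t^2 + 2*t)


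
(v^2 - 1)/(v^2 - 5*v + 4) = (v + 1)/(v - 4)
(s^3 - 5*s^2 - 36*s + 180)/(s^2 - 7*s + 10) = (s^2 - 36)/(s - 2)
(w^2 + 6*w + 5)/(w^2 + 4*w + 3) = (w + 5)/(w + 3)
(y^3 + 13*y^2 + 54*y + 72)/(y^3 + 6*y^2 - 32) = (y^2 + 9*y + 18)/(y^2 + 2*y - 8)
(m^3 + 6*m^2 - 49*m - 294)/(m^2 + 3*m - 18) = (m^2 - 49)/(m - 3)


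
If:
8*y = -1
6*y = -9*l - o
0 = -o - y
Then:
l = 5/72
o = 1/8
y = -1/8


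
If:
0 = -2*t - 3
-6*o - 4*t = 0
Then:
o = 1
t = -3/2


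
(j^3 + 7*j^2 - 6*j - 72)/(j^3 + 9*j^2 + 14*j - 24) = (j - 3)/(j - 1)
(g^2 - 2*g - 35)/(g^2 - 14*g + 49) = (g + 5)/(g - 7)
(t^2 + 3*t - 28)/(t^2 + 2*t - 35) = (t - 4)/(t - 5)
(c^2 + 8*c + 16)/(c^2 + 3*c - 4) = (c + 4)/(c - 1)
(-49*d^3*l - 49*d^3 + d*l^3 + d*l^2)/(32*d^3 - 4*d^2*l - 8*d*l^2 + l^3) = d*(-49*d^2*l - 49*d^2 + l^3 + l^2)/(32*d^3 - 4*d^2*l - 8*d*l^2 + l^3)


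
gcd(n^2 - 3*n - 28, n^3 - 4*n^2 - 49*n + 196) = n - 7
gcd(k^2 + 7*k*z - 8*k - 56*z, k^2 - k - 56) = k - 8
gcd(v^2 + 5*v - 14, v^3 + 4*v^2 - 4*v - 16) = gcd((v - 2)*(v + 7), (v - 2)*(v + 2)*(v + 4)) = v - 2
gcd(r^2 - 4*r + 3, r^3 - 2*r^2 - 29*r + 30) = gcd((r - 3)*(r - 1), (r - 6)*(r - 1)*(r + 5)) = r - 1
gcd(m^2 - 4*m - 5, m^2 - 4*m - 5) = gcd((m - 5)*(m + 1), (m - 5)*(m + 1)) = m^2 - 4*m - 5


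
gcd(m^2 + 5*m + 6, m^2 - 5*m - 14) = m + 2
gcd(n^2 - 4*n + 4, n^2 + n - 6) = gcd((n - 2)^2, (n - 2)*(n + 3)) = n - 2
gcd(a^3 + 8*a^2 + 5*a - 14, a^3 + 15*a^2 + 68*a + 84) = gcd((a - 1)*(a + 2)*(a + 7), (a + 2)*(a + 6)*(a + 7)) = a^2 + 9*a + 14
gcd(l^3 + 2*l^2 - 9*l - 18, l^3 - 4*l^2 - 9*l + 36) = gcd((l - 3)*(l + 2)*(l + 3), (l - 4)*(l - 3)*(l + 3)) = l^2 - 9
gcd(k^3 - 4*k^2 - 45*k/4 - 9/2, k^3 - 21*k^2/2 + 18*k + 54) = k^2 - 9*k/2 - 9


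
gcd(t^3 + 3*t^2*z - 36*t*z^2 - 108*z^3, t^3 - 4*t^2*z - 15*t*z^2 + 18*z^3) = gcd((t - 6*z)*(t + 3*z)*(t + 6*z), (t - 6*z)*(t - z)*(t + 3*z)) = -t^2 + 3*t*z + 18*z^2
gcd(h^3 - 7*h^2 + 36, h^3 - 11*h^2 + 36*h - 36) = h^2 - 9*h + 18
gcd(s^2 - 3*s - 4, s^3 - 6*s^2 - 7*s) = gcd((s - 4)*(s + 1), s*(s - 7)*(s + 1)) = s + 1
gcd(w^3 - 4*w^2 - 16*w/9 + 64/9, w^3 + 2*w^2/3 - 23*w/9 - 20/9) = w + 4/3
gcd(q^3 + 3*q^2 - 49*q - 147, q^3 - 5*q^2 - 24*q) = q + 3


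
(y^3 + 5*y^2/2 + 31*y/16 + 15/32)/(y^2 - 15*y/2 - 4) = (y^2 + 2*y + 15/16)/(y - 8)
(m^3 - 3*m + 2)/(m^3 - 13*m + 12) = (m^2 + m - 2)/(m^2 + m - 12)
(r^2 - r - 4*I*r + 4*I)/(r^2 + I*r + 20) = (r - 1)/(r + 5*I)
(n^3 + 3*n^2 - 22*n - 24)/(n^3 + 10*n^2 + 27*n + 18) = (n - 4)/(n + 3)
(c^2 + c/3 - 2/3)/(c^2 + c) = (c - 2/3)/c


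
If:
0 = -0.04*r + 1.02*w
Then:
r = 25.5*w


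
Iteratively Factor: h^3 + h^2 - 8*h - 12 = (h + 2)*(h^2 - h - 6) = (h - 3)*(h + 2)*(h + 2)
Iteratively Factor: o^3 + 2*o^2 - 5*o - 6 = (o - 2)*(o^2 + 4*o + 3) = (o - 2)*(o + 3)*(o + 1)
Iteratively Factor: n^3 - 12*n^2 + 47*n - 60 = (n - 5)*(n^2 - 7*n + 12) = (n - 5)*(n - 4)*(n - 3)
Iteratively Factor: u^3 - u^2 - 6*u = (u - 3)*(u^2 + 2*u) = u*(u - 3)*(u + 2)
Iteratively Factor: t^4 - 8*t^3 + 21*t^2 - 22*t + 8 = (t - 1)*(t^3 - 7*t^2 + 14*t - 8) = (t - 1)^2*(t^2 - 6*t + 8) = (t - 2)*(t - 1)^2*(t - 4)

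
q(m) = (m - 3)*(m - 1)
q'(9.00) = 14.00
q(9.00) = 48.00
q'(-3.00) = -10.00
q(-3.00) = 24.00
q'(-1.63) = -7.26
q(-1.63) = 12.18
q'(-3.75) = -11.50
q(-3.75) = 32.06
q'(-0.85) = -5.70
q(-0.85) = 7.12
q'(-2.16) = -8.32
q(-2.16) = 16.31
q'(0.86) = -2.28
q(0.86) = 0.30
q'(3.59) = 3.18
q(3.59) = 1.53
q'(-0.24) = -4.48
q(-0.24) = 4.02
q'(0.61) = -2.78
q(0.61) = 0.93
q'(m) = 2*m - 4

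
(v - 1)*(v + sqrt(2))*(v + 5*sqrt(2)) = v^3 - v^2 + 6*sqrt(2)*v^2 - 6*sqrt(2)*v + 10*v - 10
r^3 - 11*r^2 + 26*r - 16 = (r - 8)*(r - 2)*(r - 1)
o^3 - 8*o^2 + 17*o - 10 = (o - 5)*(o - 2)*(o - 1)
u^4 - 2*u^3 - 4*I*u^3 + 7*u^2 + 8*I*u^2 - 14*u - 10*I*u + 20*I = (u - 2)*(u - 5*I)*(u - I)*(u + 2*I)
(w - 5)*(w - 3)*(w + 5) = w^3 - 3*w^2 - 25*w + 75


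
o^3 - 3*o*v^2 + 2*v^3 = (o - v)^2*(o + 2*v)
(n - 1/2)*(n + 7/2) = n^2 + 3*n - 7/4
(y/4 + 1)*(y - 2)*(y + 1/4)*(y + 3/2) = y^4/4 + 15*y^3/16 - 33*y^2/32 - 53*y/16 - 3/4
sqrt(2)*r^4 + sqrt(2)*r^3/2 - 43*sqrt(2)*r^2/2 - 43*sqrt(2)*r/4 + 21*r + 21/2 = (r - 3*sqrt(2))*(r - sqrt(2)/2)*(r + 7*sqrt(2)/2)*(sqrt(2)*r + sqrt(2)/2)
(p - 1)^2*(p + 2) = p^3 - 3*p + 2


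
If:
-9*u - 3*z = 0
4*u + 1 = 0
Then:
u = -1/4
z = 3/4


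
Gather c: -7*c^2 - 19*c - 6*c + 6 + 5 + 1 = -7*c^2 - 25*c + 12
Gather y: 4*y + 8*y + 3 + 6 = 12*y + 9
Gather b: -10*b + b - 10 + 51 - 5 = 36 - 9*b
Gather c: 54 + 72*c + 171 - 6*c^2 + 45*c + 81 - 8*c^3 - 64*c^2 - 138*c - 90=-8*c^3 - 70*c^2 - 21*c + 216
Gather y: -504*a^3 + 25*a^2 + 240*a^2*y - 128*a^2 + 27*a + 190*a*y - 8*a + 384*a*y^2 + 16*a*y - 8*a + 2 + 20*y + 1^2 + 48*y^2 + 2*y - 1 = -504*a^3 - 103*a^2 + 11*a + y^2*(384*a + 48) + y*(240*a^2 + 206*a + 22) + 2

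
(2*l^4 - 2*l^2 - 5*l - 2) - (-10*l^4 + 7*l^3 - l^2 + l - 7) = 12*l^4 - 7*l^3 - l^2 - 6*l + 5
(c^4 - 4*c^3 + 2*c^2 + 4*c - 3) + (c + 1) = c^4 - 4*c^3 + 2*c^2 + 5*c - 2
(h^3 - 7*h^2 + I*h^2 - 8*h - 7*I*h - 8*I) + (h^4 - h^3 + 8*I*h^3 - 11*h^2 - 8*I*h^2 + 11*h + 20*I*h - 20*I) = h^4 + 8*I*h^3 - 18*h^2 - 7*I*h^2 + 3*h + 13*I*h - 28*I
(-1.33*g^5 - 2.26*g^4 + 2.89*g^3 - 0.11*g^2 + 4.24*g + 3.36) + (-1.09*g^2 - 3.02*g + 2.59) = -1.33*g^5 - 2.26*g^4 + 2.89*g^3 - 1.2*g^2 + 1.22*g + 5.95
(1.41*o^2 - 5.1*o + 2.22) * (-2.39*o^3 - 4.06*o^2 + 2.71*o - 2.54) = -3.3699*o^5 + 6.4644*o^4 + 19.2213*o^3 - 26.4156*o^2 + 18.9702*o - 5.6388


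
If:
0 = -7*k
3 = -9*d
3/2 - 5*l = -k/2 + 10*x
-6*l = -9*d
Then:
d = -1/3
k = 0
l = -1/2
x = 2/5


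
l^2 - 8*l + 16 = (l - 4)^2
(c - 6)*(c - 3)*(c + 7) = c^3 - 2*c^2 - 45*c + 126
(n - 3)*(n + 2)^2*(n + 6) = n^4 + 7*n^3 - 2*n^2 - 60*n - 72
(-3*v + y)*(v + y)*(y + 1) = -3*v^2*y - 3*v^2 - 2*v*y^2 - 2*v*y + y^3 + y^2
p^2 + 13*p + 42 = (p + 6)*(p + 7)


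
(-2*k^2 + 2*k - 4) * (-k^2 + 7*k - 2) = 2*k^4 - 16*k^3 + 22*k^2 - 32*k + 8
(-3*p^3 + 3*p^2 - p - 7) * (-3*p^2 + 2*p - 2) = 9*p^5 - 15*p^4 + 15*p^3 + 13*p^2 - 12*p + 14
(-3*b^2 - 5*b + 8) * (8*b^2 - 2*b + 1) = -24*b^4 - 34*b^3 + 71*b^2 - 21*b + 8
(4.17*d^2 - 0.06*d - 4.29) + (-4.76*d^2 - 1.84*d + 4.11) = -0.59*d^2 - 1.9*d - 0.18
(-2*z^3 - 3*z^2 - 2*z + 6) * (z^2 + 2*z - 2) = -2*z^5 - 7*z^4 - 4*z^3 + 8*z^2 + 16*z - 12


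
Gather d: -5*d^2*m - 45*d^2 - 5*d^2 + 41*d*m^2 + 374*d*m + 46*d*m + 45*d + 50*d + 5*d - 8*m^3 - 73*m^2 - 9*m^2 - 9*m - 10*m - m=d^2*(-5*m - 50) + d*(41*m^2 + 420*m + 100) - 8*m^3 - 82*m^2 - 20*m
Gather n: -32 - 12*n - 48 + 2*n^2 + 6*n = 2*n^2 - 6*n - 80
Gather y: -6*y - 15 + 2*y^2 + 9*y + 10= 2*y^2 + 3*y - 5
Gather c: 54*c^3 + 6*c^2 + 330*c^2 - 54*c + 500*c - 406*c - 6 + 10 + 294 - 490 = 54*c^3 + 336*c^2 + 40*c - 192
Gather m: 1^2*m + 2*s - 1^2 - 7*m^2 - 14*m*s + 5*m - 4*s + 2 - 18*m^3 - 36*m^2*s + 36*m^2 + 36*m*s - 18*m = -18*m^3 + m^2*(29 - 36*s) + m*(22*s - 12) - 2*s + 1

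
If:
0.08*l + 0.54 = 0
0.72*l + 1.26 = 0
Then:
No Solution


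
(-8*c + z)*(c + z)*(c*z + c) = -8*c^3*z - 8*c^3 - 7*c^2*z^2 - 7*c^2*z + c*z^3 + c*z^2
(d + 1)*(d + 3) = d^2 + 4*d + 3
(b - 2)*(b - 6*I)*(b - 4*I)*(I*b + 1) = I*b^4 + 11*b^3 - 2*I*b^3 - 22*b^2 - 34*I*b^2 - 24*b + 68*I*b + 48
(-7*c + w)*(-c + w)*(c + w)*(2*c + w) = 14*c^4 + 5*c^3*w - 15*c^2*w^2 - 5*c*w^3 + w^4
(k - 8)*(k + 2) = k^2 - 6*k - 16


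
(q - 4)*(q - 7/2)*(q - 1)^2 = q^4 - 19*q^3/2 + 30*q^2 - 71*q/2 + 14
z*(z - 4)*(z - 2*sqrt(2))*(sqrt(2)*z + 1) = sqrt(2)*z^4 - 4*sqrt(2)*z^3 - 3*z^3 - 2*sqrt(2)*z^2 + 12*z^2 + 8*sqrt(2)*z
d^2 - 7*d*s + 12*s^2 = (d - 4*s)*(d - 3*s)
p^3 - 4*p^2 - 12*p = p*(p - 6)*(p + 2)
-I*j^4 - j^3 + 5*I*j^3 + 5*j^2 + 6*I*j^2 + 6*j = j*(j - 6)*(j - I)*(-I*j - I)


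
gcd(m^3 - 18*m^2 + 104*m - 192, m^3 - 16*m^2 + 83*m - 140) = m - 4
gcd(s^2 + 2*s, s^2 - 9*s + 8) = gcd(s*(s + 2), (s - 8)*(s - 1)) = 1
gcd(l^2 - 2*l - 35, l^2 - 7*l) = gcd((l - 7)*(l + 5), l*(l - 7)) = l - 7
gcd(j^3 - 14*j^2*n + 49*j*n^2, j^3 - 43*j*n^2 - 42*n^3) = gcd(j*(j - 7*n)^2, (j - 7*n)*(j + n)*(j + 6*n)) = j - 7*n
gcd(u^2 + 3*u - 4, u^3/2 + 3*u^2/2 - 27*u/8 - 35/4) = 1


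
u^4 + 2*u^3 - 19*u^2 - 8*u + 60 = (u - 3)*(u - 2)*(u + 2)*(u + 5)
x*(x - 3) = x^2 - 3*x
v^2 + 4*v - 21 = (v - 3)*(v + 7)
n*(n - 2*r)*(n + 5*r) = n^3 + 3*n^2*r - 10*n*r^2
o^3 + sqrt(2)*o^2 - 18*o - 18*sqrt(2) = (o - 3*sqrt(2))*(o + sqrt(2))*(o + 3*sqrt(2))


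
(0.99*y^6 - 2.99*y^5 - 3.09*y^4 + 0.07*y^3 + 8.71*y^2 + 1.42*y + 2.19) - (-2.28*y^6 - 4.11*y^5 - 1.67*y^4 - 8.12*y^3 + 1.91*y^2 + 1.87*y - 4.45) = 3.27*y^6 + 1.12*y^5 - 1.42*y^4 + 8.19*y^3 + 6.8*y^2 - 0.45*y + 6.64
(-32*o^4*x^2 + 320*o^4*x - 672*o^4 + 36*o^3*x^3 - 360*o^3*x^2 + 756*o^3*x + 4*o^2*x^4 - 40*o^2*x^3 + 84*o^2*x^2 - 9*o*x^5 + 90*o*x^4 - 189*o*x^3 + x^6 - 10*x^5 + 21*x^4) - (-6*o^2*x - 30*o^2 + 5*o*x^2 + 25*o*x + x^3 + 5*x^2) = -32*o^4*x^2 + 320*o^4*x - 672*o^4 + 36*o^3*x^3 - 360*o^3*x^2 + 756*o^3*x + 4*o^2*x^4 - 40*o^2*x^3 + 84*o^2*x^2 + 6*o^2*x + 30*o^2 - 9*o*x^5 + 90*o*x^4 - 189*o*x^3 - 5*o*x^2 - 25*o*x + x^6 - 10*x^5 + 21*x^4 - x^3 - 5*x^2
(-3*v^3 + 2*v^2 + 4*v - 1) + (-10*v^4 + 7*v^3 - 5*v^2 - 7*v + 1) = -10*v^4 + 4*v^3 - 3*v^2 - 3*v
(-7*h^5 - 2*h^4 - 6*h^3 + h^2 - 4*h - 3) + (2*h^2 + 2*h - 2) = -7*h^5 - 2*h^4 - 6*h^3 + 3*h^2 - 2*h - 5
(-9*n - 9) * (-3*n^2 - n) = 27*n^3 + 36*n^2 + 9*n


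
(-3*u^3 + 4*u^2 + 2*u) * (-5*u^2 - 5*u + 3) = 15*u^5 - 5*u^4 - 39*u^3 + 2*u^2 + 6*u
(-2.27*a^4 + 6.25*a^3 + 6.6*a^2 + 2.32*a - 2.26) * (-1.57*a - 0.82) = 3.5639*a^5 - 7.9511*a^4 - 15.487*a^3 - 9.0544*a^2 + 1.6458*a + 1.8532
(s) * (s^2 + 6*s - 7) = s^3 + 6*s^2 - 7*s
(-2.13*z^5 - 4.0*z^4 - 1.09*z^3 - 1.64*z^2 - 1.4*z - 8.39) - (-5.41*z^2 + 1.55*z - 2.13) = -2.13*z^5 - 4.0*z^4 - 1.09*z^3 + 3.77*z^2 - 2.95*z - 6.26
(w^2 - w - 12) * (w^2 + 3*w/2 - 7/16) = w^4 + w^3/2 - 223*w^2/16 - 281*w/16 + 21/4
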